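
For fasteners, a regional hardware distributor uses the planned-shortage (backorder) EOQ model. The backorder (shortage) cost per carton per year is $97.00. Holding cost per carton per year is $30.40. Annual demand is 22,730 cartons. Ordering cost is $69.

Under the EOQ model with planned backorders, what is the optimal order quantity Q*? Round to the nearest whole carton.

368 cartons

Q* = √(2DS/H) · √((H + b)/b)
   = √(2 × 22,730 × 69 / 30.4) · √((30.4 + 97) / 97)
   = 321.220 × 1.1460 ≈ 368.13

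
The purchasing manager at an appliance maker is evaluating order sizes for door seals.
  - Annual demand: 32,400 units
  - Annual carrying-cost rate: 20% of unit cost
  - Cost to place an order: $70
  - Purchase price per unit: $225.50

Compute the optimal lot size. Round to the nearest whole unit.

317 units

Carrying cost H = $225.5 × 20% = $45.1000/unit/yr
Optimal lot size Q* = (2 × 32,400 × $70 / $45.1)^½ ≈ 317.14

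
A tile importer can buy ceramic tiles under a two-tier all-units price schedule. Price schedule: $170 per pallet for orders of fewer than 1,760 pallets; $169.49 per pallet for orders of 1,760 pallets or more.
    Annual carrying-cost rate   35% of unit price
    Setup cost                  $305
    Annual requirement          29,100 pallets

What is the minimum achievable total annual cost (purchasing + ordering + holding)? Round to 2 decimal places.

H₁ = 35%×$170 = $59.5000;  H₂ = 35%×$169.49 = $59.3215
EOQ₁ = √(2×29,100×305/59.5000) = 546.20  (< 1,760, feasible at tier 1)
EOQ₂ = √(2×29,100×305/59.3215) = 547.02  (< 1,760 → use Q = 1,760 at tier-2 price)
TC(tier 1 (EOQ₁), Q≈546.2) = $4,979,498.99
TC(tier 2, Q≈1,760.0) = $4,989,404.82
Minimum at tier 1 (EOQ₁): $4,979,498.99

$4,979,498.99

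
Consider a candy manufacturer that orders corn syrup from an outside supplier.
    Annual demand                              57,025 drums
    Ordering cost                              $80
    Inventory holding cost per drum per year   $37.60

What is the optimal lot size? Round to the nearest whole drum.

EOQ = √(2DS/H) = √(2 × 57,025 × 80 / 37.6)
    = √(242,659.57) ≈ 492.60

493 drums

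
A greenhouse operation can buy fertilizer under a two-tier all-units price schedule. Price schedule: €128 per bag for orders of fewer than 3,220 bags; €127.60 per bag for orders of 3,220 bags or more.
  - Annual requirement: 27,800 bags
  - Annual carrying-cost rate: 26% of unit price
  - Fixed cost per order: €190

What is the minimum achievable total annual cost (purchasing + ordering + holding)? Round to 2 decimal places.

€3,577,150.20

H₁ = 26%×€128 = €33.2800;  H₂ = 26%×€127.60 = €33.1760
EOQ₁ = √(2×27,800×190/33.2800) = 563.41  (< 3,220, feasible at tier 1)
EOQ₂ = √(2×27,800×190/33.1760) = 564.29  (< 3,220 → use Q = 3,220 at tier-2 price)
TC(tier 1 (EOQ₁), Q≈563.4) = €3,577,150.20
TC(tier 2, Q≈3,220.0) = €3,602,333.73
Minimum at tier 1 (EOQ₁): €3,577,150.20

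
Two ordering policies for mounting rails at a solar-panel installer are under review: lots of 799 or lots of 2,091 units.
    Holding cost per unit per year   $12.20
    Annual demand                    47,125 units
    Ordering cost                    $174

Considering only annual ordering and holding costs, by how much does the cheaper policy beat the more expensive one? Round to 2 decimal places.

$1,540.13

TC(Q) = (D/Q)S + (Q/2)H
TC(799) = (47,125/799)×174 + (799/2)×12.2 = $15,136.42
TC(2,091) = (47,125/2,091)×174 + (2,091/2)×12.2 = $16,676.55
Lots of 799 are cheaper by $1,540.13.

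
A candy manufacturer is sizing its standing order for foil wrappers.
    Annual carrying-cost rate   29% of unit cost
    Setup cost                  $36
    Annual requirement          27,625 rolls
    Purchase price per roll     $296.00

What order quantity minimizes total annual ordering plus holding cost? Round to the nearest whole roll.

Carrying cost H = $296 × 29% = $85.8400/roll/yr
Optimal lot size Q* = (2 × 27,625 × $36 / $85.84)^½ ≈ 152.22

152 rolls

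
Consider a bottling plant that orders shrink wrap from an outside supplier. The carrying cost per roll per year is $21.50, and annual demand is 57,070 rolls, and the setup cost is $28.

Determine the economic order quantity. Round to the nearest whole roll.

2DS/H = 2·57,070·28/21.5 = 148,647.44
EOQ = √148,647.44 ≈ 385.55

386 rolls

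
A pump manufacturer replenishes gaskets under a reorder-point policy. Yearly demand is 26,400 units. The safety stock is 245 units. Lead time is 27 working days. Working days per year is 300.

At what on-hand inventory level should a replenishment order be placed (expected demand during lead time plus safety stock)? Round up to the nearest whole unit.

Daily demand d = 26,400 / 300 = 88.000 units/day
Demand during lead time = 88.000 × 27 = 2,376.00
Reorder point = 2,376.00 + 245 = 2,621.00 → round up

2,621 units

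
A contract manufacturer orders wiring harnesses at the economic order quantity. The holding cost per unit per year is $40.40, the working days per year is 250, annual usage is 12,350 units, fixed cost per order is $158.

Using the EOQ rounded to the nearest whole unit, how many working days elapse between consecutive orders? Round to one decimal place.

EOQ = √(2DS/H) = √(2 × 12,350 × 158 / 40.4)
    = √(96,599.01) ≈ 310.80 → Q = 311 units
Cycle time = (working days × Q)/D = (250 × 311) / 12,350 = 6.296 days

6.3 days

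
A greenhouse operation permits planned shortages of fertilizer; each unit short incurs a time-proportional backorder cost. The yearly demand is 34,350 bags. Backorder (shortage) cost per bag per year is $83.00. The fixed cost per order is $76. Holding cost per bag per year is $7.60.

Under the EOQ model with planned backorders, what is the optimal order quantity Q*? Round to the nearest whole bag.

866 bags

Q* = √(2DS/H) · √((H + b)/b)
   = √(2 × 34,350 × 76 / 7.6) · √((7.6 + 83) / 83)
   = 828.855 × 1.0448 ≈ 865.97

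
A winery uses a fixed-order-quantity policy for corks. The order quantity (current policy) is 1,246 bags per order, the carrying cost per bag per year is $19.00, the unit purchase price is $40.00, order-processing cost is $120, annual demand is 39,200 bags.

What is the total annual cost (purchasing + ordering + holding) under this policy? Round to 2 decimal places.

Ordering: D/Q × S = 39,200/1,246 × $120 = $3,775.28
Holding:  Q/2 × H = 1,246/2 × $19 = $11,837.00
Purchase cost = D·C = 39,200 × 40 = $1,568,000.00
Total = $3,775.28 + $11,837.00 + $1,568,000.00 = $1,583,612.28

$1,583,612.28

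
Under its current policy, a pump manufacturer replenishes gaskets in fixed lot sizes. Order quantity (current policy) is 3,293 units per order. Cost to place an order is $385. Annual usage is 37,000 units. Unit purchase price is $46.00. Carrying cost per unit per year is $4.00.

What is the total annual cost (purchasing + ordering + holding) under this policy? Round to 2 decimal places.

$1,712,911.84

Orders/yr = 37,000/3,293 = 11.236; ordering cost = 11.236 × $385 = $4,325.84
Average inventory = 3,293/2 = 1646.5; holding cost = 1646.5 × $4 = $6,586.00
Purchase cost = D·C = 37,000 × 46 = $1,702,000.00
Total = $4,325.84 + $6,586.00 + $1,702,000.00 = $1,712,911.84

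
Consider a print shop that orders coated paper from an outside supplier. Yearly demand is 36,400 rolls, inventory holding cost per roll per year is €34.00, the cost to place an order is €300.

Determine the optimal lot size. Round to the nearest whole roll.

EOQ = √(2DS/H) = √(2 × 36,400 × 300 / 34)
    = √(642,352.94) ≈ 801.47

801 rolls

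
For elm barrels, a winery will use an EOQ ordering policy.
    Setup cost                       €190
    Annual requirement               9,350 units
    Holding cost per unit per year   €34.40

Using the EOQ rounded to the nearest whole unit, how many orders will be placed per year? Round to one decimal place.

EOQ = √(2DS/H) = √(2 × 9,350 × 190 / 34.4)
    = √(103,284.88) ≈ 321.38 → Q = 321
Orders per year = D/Q = 9,350 / 321 = 29.128

29.1 orders per year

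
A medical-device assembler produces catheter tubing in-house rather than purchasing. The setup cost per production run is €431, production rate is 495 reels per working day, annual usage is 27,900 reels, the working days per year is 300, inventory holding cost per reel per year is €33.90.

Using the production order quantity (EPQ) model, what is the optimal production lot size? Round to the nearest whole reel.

935 reels

d = 27,900/300 = 93.0000 reels/day;  effective holding cost H(1 − d/p) = 33.9·(1 − 93.0000/495) = 27.53091
Q* = √(2DS / H_eff) = √(2·27,900·431 / 27.53091) ≈ 934.64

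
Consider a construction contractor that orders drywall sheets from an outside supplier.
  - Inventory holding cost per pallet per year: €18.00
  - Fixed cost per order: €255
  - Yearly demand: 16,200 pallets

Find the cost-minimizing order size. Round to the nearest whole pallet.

EOQ = √(2DS/H) = √(2 × 16,200 × 255 / 18)
    = √(459,000.00) ≈ 677.50

677 pallets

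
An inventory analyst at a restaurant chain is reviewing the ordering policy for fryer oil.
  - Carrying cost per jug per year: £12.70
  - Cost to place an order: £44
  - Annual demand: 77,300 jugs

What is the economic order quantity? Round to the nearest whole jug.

732 jugs

EOQ = √(2DS/H) = √(2 × 77,300 × 44 / 12.7)
    = √(535,622.05) ≈ 731.86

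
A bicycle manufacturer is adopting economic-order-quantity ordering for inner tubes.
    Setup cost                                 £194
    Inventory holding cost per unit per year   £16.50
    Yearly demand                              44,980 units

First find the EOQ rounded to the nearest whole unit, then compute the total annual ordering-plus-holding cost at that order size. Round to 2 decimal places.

£16,969.44

Optimal lot size Q* = (2 × 44,980 × £194 / £16.5)^½ ≈ 1,028.45 → Q = 1,028 units
Annual ordering cost = (D/Q)·S = (44,980/1,028) × 194 = £8,488.44
Annual holding cost  = (Q/2)·H = (1,028/2) × 16.5 = £8,481.00
Total = £8,488.44 + £8,481.00 = £16,969.44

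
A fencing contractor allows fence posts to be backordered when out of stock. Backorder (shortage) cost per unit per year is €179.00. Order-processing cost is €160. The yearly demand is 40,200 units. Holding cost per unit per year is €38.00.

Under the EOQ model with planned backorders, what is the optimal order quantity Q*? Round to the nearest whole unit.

641 units

Q* = √(2DS/H) · √((H + b)/b)
   = √(2 × 40,200 × 160 / 38) · √((38 + 179) / 179)
   = 581.830 × 1.1010 ≈ 640.62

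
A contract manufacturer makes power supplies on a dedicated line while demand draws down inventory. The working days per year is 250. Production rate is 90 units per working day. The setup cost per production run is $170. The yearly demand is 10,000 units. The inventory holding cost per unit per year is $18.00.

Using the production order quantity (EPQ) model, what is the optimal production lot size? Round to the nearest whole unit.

583 units

Daily demand d = 10,000/250 = 40.000; p = 90; 1 − d/p = 0.55556
EPQ = √(2DS / (H(1 − d/p)))
    = √(2 × 10,000 × 170 / (18 × 0.55556)) ≈ 583.10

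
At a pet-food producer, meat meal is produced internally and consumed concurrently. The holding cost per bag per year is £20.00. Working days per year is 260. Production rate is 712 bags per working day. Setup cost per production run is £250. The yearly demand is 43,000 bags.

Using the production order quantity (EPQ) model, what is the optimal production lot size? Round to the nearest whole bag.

Daily demand d = 43,000/260 = 165.385; p = 712; 1 − d/p = 0.76772
EPQ = √(2DS / (H(1 − d/p)))
    = √(2 × 43,000 × 250 / (20 × 0.76772)) ≈ 1,183.32

1,183 bags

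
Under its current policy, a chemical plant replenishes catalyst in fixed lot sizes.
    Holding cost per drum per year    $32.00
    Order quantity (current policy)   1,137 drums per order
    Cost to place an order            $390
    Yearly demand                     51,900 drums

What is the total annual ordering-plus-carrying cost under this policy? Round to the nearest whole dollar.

Annual ordering cost = (D/Q)·S = (51,900/1,137) × 390 = $17,802.11
Annual holding cost  = (Q/2)·H = (1,137/2) × 32 = $18,192.00
Total = $17,802.11 + $18,192.00 = $35,994.11

$35,994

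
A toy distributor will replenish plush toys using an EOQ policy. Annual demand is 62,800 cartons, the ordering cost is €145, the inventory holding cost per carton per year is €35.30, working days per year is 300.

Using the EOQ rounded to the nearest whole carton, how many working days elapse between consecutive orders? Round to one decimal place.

3.4 days

Optimal lot size Q* = (2 × 62,800 × €145 / €35.3)^½ ≈ 718.28 → Q = 718 cartons
Days between orders = 300 / (D/Q) = 300 / 87.465 ≈ 3.430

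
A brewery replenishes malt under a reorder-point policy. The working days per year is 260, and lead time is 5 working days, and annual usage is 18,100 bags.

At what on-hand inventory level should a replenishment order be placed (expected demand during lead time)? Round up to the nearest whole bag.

Daily demand d = 18,100 / 260 = 69.615 bags/day
Demand during lead time = 69.615 × 5 = 348.08
Reorder point = 348.08 → round up

349 bags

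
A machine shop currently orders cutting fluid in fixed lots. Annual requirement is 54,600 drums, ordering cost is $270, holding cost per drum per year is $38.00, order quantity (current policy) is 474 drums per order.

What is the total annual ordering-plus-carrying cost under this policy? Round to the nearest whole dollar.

Ordering: D/Q × S = 54,600/474 × $270 = $31,101.27
Holding:  Q/2 × H = 474/2 × $38 = $9,006.00
Total = $31,101.27 + $9,006.00 = $40,107.27

$40,107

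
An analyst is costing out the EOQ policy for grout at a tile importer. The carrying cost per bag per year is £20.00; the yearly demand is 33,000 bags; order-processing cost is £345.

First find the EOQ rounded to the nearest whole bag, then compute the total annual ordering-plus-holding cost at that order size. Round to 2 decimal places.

2DS/H = 2·33,000·345/20 = 1,138,500.00
EOQ = √1,138,500.00 ≈ 1,067.01 → Q = 1,067 bags
Ordering: D/Q × S = 33,000/1,067 × £345 = £10,670.10
Holding:  Q/2 × H = 1,067/2 × £20 = £10,670.00
Total = £10,670.10 + £10,670.00 = £21,340.10

£21,340.10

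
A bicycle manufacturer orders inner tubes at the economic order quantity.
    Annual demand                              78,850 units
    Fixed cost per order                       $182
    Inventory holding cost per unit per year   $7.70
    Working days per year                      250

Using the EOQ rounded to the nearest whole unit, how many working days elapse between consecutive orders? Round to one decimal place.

6.1 days

Q* = √(2·D·S / H) = √(2·78,850·182 / 7.7) = √3,727,454.5 ≈ 1,930.66 → Q = 1,931 units
Cycle time = (working days × Q)/D = (250 × 1,931) / 78,850 = 6.122 days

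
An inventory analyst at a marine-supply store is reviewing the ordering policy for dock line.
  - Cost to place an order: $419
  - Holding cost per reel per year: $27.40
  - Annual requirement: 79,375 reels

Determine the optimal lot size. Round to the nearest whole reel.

1,558 reels

Optimal lot size Q* = (2 × 79,375 × $419 / $27.4)^½ ≈ 1,558.08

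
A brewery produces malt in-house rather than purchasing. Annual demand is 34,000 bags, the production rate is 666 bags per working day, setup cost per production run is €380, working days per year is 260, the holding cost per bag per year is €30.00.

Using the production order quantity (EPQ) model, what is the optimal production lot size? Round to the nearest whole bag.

1,035 bags

Daily demand d = 34,000/260 = 130.769; p = 666; 1 − d/p = 0.80365
EPQ = √(2DS / (H(1 − d/p)))
    = √(2 × 34,000 × 380 / (30 × 0.80365)) ≈ 1,035.27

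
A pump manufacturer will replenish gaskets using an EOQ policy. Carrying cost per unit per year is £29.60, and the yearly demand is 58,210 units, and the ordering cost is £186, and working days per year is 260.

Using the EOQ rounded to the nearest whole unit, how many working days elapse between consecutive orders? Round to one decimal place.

EOQ = √(2DS/H) = √(2 × 58,210 × 186 / 29.6)
    = √(731,558.11) ≈ 855.31 → Q = 855 units
T = Q/D × 260 days = 855/58,210 × 260 = 3.819 days

3.8 days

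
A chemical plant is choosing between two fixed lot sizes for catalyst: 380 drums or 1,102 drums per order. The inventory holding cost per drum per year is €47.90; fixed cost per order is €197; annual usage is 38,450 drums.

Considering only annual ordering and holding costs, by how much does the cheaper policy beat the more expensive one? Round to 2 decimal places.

TC(Q) = (D/Q)S + (Q/2)H
TC(380) = (38,450/380)×197 + (380/2)×47.9 = €29,034.29
TC(1,102) = (38,450/1,102)×197 + (1,102/2)×47.9 = €33,266.45
Lots of 380 are cheaper by €4,232.16.

€4,232.16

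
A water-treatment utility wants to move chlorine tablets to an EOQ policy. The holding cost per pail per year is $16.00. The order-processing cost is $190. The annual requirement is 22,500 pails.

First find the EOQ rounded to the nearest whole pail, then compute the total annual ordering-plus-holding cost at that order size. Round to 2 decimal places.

$11,696.15

2DS/H = 2·22,500·190/16 = 534,375.00
EOQ = √534,375.00 ≈ 731.01 → Q = 731 pails
Annual ordering cost = (D/Q)·S = (22,500/731) × 190 = $5,848.15
Annual holding cost  = (Q/2)·H = (731/2) × 16 = $5,848.00
Total = $5,848.15 + $5,848.00 = $11,696.15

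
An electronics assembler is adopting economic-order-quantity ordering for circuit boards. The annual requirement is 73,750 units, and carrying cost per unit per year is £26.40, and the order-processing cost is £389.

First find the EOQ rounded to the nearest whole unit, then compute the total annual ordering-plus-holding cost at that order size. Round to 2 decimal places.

£38,920.00

Optimal lot size Q* = (2 × 73,750 × £389 / £26.4)^½ ≈ 1,474.24 → Q = 1,474 units
Annual ordering cost = (D/Q)·S = (73,750/1,474) × 389 = £19,463.20
Annual holding cost  = (Q/2)·H = (1,474/2) × 26.4 = £19,456.80
Total = £19,463.20 + £19,456.80 = £38,920.00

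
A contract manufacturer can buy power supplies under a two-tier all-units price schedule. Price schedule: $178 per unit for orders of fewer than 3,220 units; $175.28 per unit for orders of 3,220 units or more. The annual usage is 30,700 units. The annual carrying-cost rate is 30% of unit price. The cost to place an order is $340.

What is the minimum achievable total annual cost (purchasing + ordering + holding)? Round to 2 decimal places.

H₁ = 30%×$178 = $53.4000;  H₂ = 30%×$175.28 = $52.5840
EOQ₁ = √(2×30,700×340/53.4000) = 625.25  (< 3,220, feasible at tier 1)
EOQ₂ = √(2×30,700×340/52.5840) = 630.08  (< 3,220 → use Q = 3,220 at tier-2 price)
TC(tier 1 (EOQ₁), Q≈625.2) = $5,497,988.30
TC(tier 2, Q≈3,220.0) = $5,468,997.85
Minimum at tier 2: $5,468,997.85

$5,468,997.85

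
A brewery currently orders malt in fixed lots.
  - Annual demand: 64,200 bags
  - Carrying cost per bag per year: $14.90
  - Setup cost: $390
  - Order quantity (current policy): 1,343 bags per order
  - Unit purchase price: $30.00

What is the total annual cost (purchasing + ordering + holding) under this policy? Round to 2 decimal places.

$1,954,648.69

Ordering: D/Q × S = 64,200/1,343 × $390 = $18,643.34
Holding:  Q/2 × H = 1,343/2 × $14.9 = $10,005.35
Purchase cost = D·C = 64,200 × 30 = $1,926,000.00
Total = $18,643.34 + $10,005.35 + $1,926,000.00 = $1,954,648.69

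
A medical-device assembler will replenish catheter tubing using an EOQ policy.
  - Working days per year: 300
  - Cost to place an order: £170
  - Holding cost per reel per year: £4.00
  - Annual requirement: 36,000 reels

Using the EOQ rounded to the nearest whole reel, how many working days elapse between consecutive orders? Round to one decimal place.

2DS/H = 2·36,000·170/4 = 3,060,000.00
EOQ = √3,060,000.00 ≈ 1,749.29 → Q = 1,749 reels
Cycle time = (working days × Q)/D = (300 × 1,749) / 36,000 = 14.575 days

14.6 days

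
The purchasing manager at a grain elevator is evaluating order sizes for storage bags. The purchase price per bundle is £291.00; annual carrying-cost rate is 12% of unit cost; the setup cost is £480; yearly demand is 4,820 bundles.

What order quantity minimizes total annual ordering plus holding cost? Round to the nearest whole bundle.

364 bundles

Holding cost per bundle per year: H = 12% × £291 = £34.9200
Optimal lot size Q* = (2 × 4,820 × £480 / £34.92)^½ ≈ 364.02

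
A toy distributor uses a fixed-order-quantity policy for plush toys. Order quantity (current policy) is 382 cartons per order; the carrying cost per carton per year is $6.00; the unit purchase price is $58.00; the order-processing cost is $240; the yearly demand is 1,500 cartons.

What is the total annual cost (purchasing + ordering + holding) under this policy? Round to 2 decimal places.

Ordering: D/Q × S = 1,500/382 × $240 = $942.41
Holding:  Q/2 × H = 382/2 × $6 = $1,146.00
Purchase cost = D·C = 1,500 × 58 = $87,000.00
Total = $942.41 + $1,146.00 + $87,000.00 = $89,088.41

$89,088.41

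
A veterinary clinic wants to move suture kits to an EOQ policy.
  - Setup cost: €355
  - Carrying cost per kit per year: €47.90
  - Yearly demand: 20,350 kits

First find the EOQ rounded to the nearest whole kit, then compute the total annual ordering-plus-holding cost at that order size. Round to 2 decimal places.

Q* = √(2·D·S / H) = √(2·20,350·355 / 47.9) = √301,638.8 ≈ 549.22 → Q = 549 kits
Ordering: D/Q × S = 20,350/549 × €355 = €13,158.93
Holding:  Q/2 × H = 549/2 × €47.9 = €13,148.55
Total = €13,158.93 + €13,148.55 = €26,307.48

€26,307.48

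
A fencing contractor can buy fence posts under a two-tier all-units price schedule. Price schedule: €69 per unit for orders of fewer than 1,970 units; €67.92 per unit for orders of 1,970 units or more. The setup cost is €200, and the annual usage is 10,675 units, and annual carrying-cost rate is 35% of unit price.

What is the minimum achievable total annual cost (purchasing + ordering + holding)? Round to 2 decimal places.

€746,729.83

H₁ = 35%×€69 = €24.1500;  H₂ = 35%×€67.92 = €23.7720
EOQ₁ = √(2×10,675×200/24.1500) = 420.49  (< 1,970, feasible at tier 1)
EOQ₂ = √(2×10,675×200/23.7720) = 423.82  (< 1,970 → use Q = 1,970 at tier-2 price)
TC(tier 1 (EOQ₁), Q≈420.5) = €746,729.83
TC(tier 2, Q≈1,970.0) = €749,545.18
Minimum at tier 1 (EOQ₁): €746,729.83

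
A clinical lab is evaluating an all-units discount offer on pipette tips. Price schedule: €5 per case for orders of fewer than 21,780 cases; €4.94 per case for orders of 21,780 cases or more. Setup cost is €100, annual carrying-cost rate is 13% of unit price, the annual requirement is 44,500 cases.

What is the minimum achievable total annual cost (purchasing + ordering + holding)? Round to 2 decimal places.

H₁ = 13%×€5 = €0.6500;  H₂ = 13%×€4.94 = €0.6422
EOQ₁ = √(2×44,500×100/0.6500) = 3,700.31  (< 21,780, feasible at tier 1)
EOQ₂ = √(2×44,500×100/0.6422) = 3,722.72  (< 21,780 → use Q = 21,780 at tier-2 price)
TC(tier 1 (EOQ₁), Q≈3,700.3) = €224,905.20
TC(tier 2, Q≈21,780.0) = €227,027.87
Minimum at tier 1 (EOQ₁): €224,905.20

€224,905.20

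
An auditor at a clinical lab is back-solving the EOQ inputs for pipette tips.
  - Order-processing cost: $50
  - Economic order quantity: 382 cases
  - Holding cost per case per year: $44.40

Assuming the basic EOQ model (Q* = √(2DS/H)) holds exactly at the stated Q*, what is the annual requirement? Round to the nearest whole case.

64,790 cases per year

Since Q* = (2DS/H)^½, squaring gives Q*²·H = 2DS.
D = Q²H / (2S) = 382² × 44.4 / (2 × 50) = 64,790.26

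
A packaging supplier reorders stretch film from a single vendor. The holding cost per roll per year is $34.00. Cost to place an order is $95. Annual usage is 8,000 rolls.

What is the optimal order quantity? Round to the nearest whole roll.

Optimal lot size Q* = (2 × 8,000 × $95 / $34)^½ ≈ 211.44

211 rolls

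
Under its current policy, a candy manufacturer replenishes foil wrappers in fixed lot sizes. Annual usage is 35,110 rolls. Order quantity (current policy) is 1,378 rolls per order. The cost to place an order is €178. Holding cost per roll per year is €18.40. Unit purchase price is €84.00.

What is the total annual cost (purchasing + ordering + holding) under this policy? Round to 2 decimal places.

€2,966,452.85

Annual ordering cost = (D/Q)·S = (35,110/1,378) × 178 = €4,535.25
Annual holding cost  = (Q/2)·H = (1,378/2) × 18.4 = €12,677.60
Purchase cost = D·C = 35,110 × 84 = €2,949,240.00
Total = €4,535.25 + €12,677.60 + €2,949,240.00 = €2,966,452.85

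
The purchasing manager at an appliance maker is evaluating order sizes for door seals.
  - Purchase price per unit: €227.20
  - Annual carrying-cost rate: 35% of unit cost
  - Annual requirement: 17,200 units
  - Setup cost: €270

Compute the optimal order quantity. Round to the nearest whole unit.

Carrying cost H = €227.2 × 35% = €79.5200/unit/yr
Optimal lot size Q* = (2 × 17,200 × €270 / €79.52)^½ ≈ 341.76

342 units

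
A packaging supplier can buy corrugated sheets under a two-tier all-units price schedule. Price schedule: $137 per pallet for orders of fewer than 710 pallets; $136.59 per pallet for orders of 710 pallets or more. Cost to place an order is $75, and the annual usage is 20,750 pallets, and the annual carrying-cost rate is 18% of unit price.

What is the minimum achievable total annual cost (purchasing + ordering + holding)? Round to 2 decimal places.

$2,845,162.50

H₁ = 18%×$137 = $24.6600;  H₂ = 18%×$136.59 = $24.5862
EOQ₁ = √(2×20,750×75/24.6600) = 355.27  (< 710, feasible at tier 1)
EOQ₂ = √(2×20,750×75/24.5862) = 355.80  (< 710 → use Q = 710 at tier-2 price)
TC(tier 1 (EOQ₁), Q≈355.3) = $2,851,510.95
TC(tier 2, Q≈710.0) = $2,845,162.50
Minimum at tier 2: $2,845,162.50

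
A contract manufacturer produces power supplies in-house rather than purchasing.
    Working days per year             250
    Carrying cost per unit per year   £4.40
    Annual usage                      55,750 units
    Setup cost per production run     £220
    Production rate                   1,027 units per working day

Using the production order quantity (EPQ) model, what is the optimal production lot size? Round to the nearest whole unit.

2,669 units

d = 55,750/250 = 223.0000 units/day;  effective holding cost H(1 − d/p) = 4.4·(1 − 223.0000/1027) = 3.44460
Q* = √(2DS / H_eff) = √(2·55,750·220 / 3.44460) ≈ 2,668.58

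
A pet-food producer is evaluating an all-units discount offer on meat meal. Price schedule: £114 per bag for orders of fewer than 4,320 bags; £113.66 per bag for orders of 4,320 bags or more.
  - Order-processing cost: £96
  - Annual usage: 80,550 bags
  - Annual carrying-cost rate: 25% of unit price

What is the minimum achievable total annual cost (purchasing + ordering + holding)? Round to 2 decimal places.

H₁ = 25%×£114 = £28.5000;  H₂ = 25%×£113.66 = £28.4150
EOQ₁ = √(2×80,550×96/28.5000) = 736.65  (< 4,320, feasible at tier 1)
EOQ₂ = √(2×80,550×96/28.4150) = 737.75  (< 4,320 → use Q = 4,320 at tier-2 price)
TC(tier 1 (EOQ₁), Q≈736.6) = £9,203,694.51
TC(tier 2, Q≈4,320.0) = £9,218,479.40
Minimum at tier 1 (EOQ₁): £9,203,694.51

£9,203,694.51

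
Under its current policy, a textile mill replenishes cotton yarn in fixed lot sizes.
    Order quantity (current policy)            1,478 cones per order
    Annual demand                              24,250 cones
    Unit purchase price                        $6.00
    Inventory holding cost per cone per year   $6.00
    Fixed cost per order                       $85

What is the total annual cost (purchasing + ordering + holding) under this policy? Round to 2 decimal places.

$151,328.62

Ordering: D/Q × S = 24,250/1,478 × $85 = $1,394.62
Holding:  Q/2 × H = 1,478/2 × $6 = $4,434.00
Purchase cost = D·C = 24,250 × 6 = $145,500.00
Total = $1,394.62 + $4,434.00 + $145,500.00 = $151,328.62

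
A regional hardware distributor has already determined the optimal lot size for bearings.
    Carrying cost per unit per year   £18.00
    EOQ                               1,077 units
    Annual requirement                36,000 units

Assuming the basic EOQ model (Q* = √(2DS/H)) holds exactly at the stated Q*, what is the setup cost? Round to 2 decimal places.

£289.98

From Q* = √(2DS/H) ⇒ Q*² = 2DS/H.
S = Q²H / (2D) = 1,077² × 18 / (2 × 36,000) = 289.9823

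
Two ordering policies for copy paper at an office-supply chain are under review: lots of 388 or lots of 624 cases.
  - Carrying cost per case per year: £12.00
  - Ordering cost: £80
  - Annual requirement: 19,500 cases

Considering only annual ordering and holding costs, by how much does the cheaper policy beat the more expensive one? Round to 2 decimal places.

£104.62

Annual cost at Q: ordering D·S/Q plus holding Q·H/2.
TC(388) = (19,500/388)×80 + (388/2)×12 = £6,348.62
TC(624) = (19,500/624)×80 + (624/2)×12 = £6,244.00
Cheaper: Q = 624.  Difference = £104.62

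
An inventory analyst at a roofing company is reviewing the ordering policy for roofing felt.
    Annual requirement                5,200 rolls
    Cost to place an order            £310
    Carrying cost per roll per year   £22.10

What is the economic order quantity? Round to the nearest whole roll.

382 rolls

Optimal lot size Q* = (2 × 5,200 × £310 / £22.1)^½ ≈ 381.95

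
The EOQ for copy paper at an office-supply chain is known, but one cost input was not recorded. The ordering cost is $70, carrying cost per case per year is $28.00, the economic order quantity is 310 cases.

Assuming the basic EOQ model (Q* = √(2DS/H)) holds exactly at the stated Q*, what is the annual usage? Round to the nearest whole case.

19,220 cases per year

Since Q* = (2DS/H)^½, squaring gives Q*²·H = 2DS.
D = Q²H / (2S) = 310² × 28 / (2 × 70) = 19,220.00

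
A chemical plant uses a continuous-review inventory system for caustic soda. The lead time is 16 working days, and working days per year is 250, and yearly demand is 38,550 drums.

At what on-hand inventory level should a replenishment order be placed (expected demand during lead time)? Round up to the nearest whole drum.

2,468 drums

Daily demand d = 38,550 / 250 = 154.200 drums/day
Demand during lead time = 154.200 × 16 = 2,467.20
Reorder point = 2,467.20 → round up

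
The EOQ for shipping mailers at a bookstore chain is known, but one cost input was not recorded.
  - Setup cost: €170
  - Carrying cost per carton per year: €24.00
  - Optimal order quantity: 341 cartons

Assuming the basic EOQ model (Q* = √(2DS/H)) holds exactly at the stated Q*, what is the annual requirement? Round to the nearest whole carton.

From Q* = √(2DS/H) ⇒ Q*² = 2DS/H.
D = Q²H / (2S) = 341² × 24 / (2 × 170) = 8,208.07

8,208 cartons per year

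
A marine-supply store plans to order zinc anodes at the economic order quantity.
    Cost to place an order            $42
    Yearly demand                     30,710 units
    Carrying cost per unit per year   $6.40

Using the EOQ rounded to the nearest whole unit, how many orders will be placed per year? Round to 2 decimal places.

EOQ = √(2DS/H) = √(2 × 30,710 × 42 / 6.4)
    = √(403,068.75) ≈ 634.88 → Q = 635
Orders per year = D/Q = 30,710 / 635 = 48.362

48.36 orders per year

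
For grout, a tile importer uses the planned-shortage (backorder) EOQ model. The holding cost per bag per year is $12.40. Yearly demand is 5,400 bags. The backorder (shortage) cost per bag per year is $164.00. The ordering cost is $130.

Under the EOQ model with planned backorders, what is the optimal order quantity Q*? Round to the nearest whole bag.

Q* = √(2DS/H) · √((H + b)/b)
   = √(2 × 5,400 × 130 / 12.4) · √((12.4 + 164) / 164)
   = 336.490 × 1.0371 ≈ 348.98

349 bags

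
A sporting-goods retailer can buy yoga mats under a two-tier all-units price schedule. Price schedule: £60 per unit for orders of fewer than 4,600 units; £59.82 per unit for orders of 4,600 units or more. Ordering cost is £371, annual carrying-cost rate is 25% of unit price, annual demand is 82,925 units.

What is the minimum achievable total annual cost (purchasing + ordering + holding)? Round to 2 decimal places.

H₁ = 25%×£60 = £15.0000;  H₂ = 25%×£59.82 = £14.9550
EOQ₁ = √(2×82,925×371/15.0000) = 2,025.35  (< 4,600, feasible at tier 1)
EOQ₂ = √(2×82,925×371/14.9550) = 2,028.39  (< 4,600 → use Q = 4,600 at tier-2 price)
TC(tier 1 (EOQ₁), Q≈2,025.3) = £5,005,880.18
TC(tier 2, Q≈4,600.0) = £5,001,658.08
Minimum at tier 2: £5,001,658.08

£5,001,658.08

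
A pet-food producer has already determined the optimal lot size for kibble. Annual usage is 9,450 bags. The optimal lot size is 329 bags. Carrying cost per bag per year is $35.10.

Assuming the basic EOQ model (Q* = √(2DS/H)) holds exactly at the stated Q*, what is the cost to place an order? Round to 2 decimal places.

From Q* = √(2DS/H) ⇒ Q*² = 2DS/H.
S = Q²H / (2D) = 329² × 35.1 / (2 × 9,450) = 201.0190

$201.02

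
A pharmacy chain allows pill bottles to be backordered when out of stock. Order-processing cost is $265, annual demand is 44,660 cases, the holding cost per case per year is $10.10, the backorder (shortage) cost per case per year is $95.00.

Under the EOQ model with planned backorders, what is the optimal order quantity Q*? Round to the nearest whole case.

Q* = √(2DS/H) · √((H + b)/b)
   = √(2 × 44,660 × 265 / 10.1) · √((10.1 + 95) / 95)
   = 1,530.864 × 1.0518 ≈ 1,610.19

1,610 cases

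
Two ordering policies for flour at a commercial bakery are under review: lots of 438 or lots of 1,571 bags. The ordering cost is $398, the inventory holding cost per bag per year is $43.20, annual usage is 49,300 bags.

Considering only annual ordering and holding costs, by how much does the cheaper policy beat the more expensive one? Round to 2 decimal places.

Annual cost at Q: ordering D·S/Q plus holding Q·H/2.
TC(438) = (49,300/438)×398 + (438/2)×43.2 = $54,258.52
TC(1,571) = (49,300/1,571)×398 + (1,571/2)×43.2 = $46,423.35
|ΔTC| = |$54,258.52 − $46,423.35| = $7,835.17

$7,835.17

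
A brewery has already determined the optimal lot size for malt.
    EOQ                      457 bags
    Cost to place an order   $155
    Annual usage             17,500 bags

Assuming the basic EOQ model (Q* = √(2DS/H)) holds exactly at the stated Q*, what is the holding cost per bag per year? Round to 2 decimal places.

From Q* = √(2DS/H) ⇒ Q*² = 2DS/H.
H = 2DS / Q² = 2 × 17,500 × 155 / 457² = 25.9757

$25.98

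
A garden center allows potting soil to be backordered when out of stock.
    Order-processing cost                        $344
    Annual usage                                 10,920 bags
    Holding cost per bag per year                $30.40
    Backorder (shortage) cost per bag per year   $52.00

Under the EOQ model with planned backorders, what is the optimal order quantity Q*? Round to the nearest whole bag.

Q* = √(2DS/H) · √((H + b)/b)
   = √(2 × 10,920 × 344 / 30.4) · √((30.4 + 52) / 52)
   = 497.129 × 1.2588 ≈ 625.79

626 bags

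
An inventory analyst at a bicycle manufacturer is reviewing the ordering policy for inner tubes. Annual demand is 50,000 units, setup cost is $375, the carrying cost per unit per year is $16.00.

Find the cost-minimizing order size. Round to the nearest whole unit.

1,531 units

2DS/H = 2·50,000·375/16 = 2,343,750.00
EOQ = √2,343,750.00 ≈ 1,530.93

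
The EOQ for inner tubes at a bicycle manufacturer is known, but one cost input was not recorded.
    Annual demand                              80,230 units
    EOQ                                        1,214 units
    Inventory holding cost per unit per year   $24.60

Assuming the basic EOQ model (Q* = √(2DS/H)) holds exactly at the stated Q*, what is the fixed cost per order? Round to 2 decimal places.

Since Q* = (2DS/H)^½, squaring gives Q*²·H = 2DS.
S = Q²H / (2D) = 1,214² × 24.6 / (2 × 80,230) = 225.9465

$225.95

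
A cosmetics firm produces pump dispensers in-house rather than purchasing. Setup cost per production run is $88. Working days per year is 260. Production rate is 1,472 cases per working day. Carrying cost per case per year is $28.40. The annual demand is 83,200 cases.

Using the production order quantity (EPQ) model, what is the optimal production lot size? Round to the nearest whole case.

Daily demand d = 83,200/260 = 320.000; p = 1472; 1 − d/p = 0.78261
EPQ = √(2DS / (H(1 − d/p)))
    = √(2 × 83,200 × 88 / (28.4 × 0.78261)) ≈ 811.68

812 cases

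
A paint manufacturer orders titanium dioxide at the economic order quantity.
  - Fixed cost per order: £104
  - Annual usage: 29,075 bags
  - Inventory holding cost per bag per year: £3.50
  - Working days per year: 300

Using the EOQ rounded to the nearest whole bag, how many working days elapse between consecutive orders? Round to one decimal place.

EOQ = √(2DS/H) = √(2 × 29,075 × 104 / 3.5)
    = √(1,727,885.71) ≈ 1,314.49 → Q = 1,314 bags
Days between orders = 300 / (D/Q) = 300 / 22.127 ≈ 13.558

13.6 days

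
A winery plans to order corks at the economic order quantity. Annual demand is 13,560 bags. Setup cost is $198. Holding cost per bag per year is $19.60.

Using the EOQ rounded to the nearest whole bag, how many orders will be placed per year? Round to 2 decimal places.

25.93 orders per year

EOQ = √(2DS/H) = √(2 × 13,560 × 198 / 19.6)
    = √(273,967.35) ≈ 523.42 → Q = 523
Orders per year = D/Q = 13,560 / 523 = 25.927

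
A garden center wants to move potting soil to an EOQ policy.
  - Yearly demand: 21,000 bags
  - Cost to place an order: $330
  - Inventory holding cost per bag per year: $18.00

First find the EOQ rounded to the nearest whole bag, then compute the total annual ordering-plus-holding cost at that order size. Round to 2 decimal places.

Optimal lot size Q* = (2 × 21,000 × $330 / $18)^½ ≈ 877.50 → Q = 877 bags
Annual ordering cost = (D/Q)·S = (21,000/877) × 330 = $7,901.94
Annual holding cost  = (Q/2)·H = (877/2) × 18 = $7,893.00
Total = $7,901.94 + $7,893.00 = $15,794.94

$15,794.94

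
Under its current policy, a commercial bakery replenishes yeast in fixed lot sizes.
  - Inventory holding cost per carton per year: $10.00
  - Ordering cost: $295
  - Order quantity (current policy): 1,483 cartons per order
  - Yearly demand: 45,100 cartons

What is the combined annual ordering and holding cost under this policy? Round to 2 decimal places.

Orders/yr = 45,100/1,483 = 30.411; ordering cost = 30.411 × $295 = $8,971.34
Average inventory = 1,483/2 = 741.5; holding cost = 741.5 × $10 = $7,415.00
Total = $8,971.34 + $7,415.00 = $16,386.34

$16,386.34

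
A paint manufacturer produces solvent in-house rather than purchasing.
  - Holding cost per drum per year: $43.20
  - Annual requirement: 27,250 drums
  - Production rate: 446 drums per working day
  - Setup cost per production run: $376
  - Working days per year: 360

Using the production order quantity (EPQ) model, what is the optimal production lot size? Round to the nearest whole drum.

d = 27,250/360 = 75.6944 drums/day;  effective holding cost H(1 − d/p) = 43.2·(1 − 75.6944/446) = 35.86816
Q* = √(2DS / H_eff) = √(2·27,250·376 / 35.86816) ≈ 755.85

756 drums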